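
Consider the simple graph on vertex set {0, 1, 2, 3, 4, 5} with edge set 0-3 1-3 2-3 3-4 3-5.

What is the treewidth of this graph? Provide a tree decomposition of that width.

Treewidth 1.
Bags: B1 = {0, 3}  B2 = {3, 5}  B3 = {3, 4}  B4 = {2, 3}  B5 = {1, 3}
Tree: B1–B2, B2–B3, B3–B4, B4–B5

The largest bag has 2 vertices, giving width 1; this decomposition certifies tw(G) ≤ 1. Since G has at least one edge (e.g. 0–3), it is not an edgeless graph, so tw(G) ≥ 1. The upper and lower bounds meet at 1, so that is the treewidth.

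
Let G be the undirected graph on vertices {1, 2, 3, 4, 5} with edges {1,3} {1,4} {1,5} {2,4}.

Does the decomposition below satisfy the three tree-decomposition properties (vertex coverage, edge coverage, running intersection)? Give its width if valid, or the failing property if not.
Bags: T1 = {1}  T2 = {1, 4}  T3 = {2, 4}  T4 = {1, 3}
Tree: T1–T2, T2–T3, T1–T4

A tree decomposition must satisfy three properties: every vertex lies in some bag; for every edge, both endpoints lie together in some bag; and for every vertex, the bags containing it form a connected subtree. Here vertex 5 appears in no bag, so the decomposition is invalid.

No — vertex 5 appears in no bag.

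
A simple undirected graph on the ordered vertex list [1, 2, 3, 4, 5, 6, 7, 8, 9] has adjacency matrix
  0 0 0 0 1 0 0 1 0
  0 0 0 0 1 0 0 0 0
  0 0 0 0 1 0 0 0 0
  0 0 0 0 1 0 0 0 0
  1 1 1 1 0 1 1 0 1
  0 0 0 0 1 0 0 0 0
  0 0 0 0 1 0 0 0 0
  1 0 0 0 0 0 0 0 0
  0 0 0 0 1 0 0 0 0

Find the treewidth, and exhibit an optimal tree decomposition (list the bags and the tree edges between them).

Treewidth 1.
One such decomposition:
Bags: B1 = {3, 5}  B2 = {2, 5}  B3 = {5, 9}  B4 = {5, 7}  B5 = {1, 5}  B6 = {1, 8}  B7 = {4, 5}  B8 = {5, 6}
Tree: B1–B2, B2–B3, B1–B4, B1–B5, B5–B6, B2–B7, B2–B8

The largest bag has 2 vertices, giving width 1; this decomposition certifies tw(G) ≤ 1. G has an edge, so its treewidth is at least 1. Therefore the treewidth is 1.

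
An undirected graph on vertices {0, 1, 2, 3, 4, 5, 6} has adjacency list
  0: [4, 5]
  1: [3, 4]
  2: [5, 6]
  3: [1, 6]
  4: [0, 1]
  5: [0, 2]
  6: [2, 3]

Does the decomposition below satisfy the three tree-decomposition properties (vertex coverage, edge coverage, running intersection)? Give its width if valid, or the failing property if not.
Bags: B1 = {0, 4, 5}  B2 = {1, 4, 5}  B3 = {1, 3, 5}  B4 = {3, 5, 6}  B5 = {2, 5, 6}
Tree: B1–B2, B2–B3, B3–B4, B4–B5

Yes; width 2.

Every vertex of G appears in some bag (union = {0, 1, 2, 3, 4, 5, 6}); every edge is covered by a bag; and for each vertex v the set of bags containing v is connected in the bag tree. The decomposition is therefore valid. The largest bag has 3 vertices, so the width is 2.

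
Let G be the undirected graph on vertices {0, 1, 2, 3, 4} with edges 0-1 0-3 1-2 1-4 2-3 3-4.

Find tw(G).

2

A width-2 tree decomposition is:
Bags: B1 = {1, 2, 3}  B2 = {1, 3, 4}  B3 = {0, 1, 3}
Tree: B1–B2, B2–B3
Each bag holds 3 vertices, so the decomposition has width 2, which upper-bounds the treewidth. The edges 3–2–1–4–3 form a cycle, so G is not a tree and its treewidth is at least 2. The upper and lower bounds meet at 2, so that is the treewidth.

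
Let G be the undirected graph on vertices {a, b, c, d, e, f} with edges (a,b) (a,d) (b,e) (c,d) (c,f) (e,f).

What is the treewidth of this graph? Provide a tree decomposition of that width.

Each bag holds 3 vertices, so the decomposition has width 2, which upper-bounds the treewidth. Since e–f–c–d–a–b–e is a cycle in G, G is not acyclic. Forests are exactly the graphs of treewidth ≤ 1, so tw(G) ≥ 2. The upper and lower bounds meet at 2, so that is the treewidth.

Treewidth 2.
One such decomposition:
Bags: B1 = {c, e, f}  B2 = {c, d, e}  B3 = {a, d, e}  B4 = {a, b, e}
Tree: B1–B2, B2–B3, B3–B4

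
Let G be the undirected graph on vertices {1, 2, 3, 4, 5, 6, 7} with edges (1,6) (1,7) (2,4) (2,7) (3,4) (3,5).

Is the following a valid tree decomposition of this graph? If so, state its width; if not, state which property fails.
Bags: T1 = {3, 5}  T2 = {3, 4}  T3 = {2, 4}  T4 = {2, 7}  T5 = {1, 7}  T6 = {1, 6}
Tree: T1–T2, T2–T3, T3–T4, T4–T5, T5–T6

Yes; width 1.

Every vertex of G appears in some bag (union = {1, 2, 3, 4, 5, 6, 7}); every edge is covered by a bag; and for each vertex v the set of bags containing v is connected in the bag tree. The decomposition is therefore valid. The largest bag has 2 vertices, so the width is 1.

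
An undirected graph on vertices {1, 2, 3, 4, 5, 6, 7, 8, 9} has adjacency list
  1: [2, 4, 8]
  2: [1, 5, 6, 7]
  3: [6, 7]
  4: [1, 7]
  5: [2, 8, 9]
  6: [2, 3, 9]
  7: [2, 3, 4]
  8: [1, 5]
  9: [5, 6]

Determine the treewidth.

A width-3 tree decomposition is:
Bags: B1 = {1, 4, 7, 8}  B2 = {1, 2, 7, 8}  B3 = {2, 5, 7, 8}  B4 = {2, 3, 5, 7}  B5 = {2, 3, 5, 6}  B6 = {3, 5, 6, 9}
Tree: B1–B2, B2–B3, B3–B4, B4–B5, B5–B6
The largest bag has 4 vertices, giving width 3; this decomposition certifies tw(G) ≤ 3. For the lower bound: the 4 vertex sets {1,4,8}, {7}, {2}, {3,5,6,9} are disjoint, each induces a connected subgraph, and every pair is joined by at least one edge of G. Contracting each set to a single vertex therefore yields K_{4} as a minor, and since treewidth is minor-monotone, tw(G) ≥ tw(K_{4}) = 3. The upper and lower bounds meet at 3, so that is the treewidth.

3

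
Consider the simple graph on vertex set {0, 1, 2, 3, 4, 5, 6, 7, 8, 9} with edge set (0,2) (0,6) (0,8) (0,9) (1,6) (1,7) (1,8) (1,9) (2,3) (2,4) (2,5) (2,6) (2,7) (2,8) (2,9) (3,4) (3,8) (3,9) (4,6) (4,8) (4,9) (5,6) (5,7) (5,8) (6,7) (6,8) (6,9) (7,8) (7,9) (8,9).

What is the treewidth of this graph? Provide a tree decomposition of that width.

Treewidth 4.
One optimal decomposition is:
Bags: B1 = {2, 6, 7, 8, 9}  B2 = {0, 2, 6, 8, 9}  B3 = {2, 5, 6, 7, 8}  B4 = {1, 6, 7, 8, 9}  B5 = {2, 4, 6, 8, 9}  B6 = {2, 3, 4, 8, 9}
Tree: B1–B2, B1–B3, B1–B4, B2–B5, B5–B6

Each bag holds 5 vertices, so the decomposition has width 4, which upper-bounds the treewidth. Conversely, {1, 6, 7, 8, 9} is a clique of size 5, and the vertices of any clique must share a bag in every tree decomposition; so some bag has ≥ 5 vertices and tw(G) ≥ 4. Combining the bounds, tw(G) = 4.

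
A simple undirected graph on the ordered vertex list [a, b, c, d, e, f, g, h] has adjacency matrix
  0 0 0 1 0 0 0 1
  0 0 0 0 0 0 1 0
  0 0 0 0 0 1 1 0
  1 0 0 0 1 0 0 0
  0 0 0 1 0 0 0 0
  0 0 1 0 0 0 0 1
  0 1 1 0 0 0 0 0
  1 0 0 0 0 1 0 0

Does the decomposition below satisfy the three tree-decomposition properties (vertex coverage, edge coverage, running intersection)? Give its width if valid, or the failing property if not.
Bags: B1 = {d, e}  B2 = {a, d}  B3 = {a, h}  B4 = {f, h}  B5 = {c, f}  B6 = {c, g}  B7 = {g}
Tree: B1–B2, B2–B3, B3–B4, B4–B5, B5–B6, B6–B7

A tree decomposition must satisfy three properties: every vertex lies in some bag; for every edge, both endpoints lie together in some bag; and for every vertex, the bags containing it form a connected subtree. Here vertex b appears in no bag, so the decomposition is invalid.

No — vertex b appears in no bag.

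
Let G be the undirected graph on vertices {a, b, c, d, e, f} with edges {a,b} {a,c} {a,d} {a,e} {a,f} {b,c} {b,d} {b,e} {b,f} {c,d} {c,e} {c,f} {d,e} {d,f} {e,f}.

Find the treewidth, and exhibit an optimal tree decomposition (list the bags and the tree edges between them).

With just one bag of size 6, the width is 6 − 1 = 5, so tw(G) ≤ 5. Conversely, {a, b, c, d, e, f} is a clique of size 6, and the vertices of any clique must share a bag in every tree decomposition; so some bag has ≥ 6 vertices and tw(G) ≥ 5. Therefore the treewidth is 5.

Treewidth 5.
Bags: B1 = {a, b, c, d, e, f}
Tree: (single bag)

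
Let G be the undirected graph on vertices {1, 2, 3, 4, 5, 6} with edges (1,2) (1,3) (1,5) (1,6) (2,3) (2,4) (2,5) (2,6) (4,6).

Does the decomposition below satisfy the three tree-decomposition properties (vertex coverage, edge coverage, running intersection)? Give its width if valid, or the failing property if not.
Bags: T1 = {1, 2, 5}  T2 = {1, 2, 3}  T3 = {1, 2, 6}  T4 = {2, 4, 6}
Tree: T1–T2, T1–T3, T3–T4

Yes; width 2.

Vertex coverage: the bags together contain {1, 2, 3, 4, 5, 6}, the full vertex set. Edge coverage: each edge of G has both endpoints in at least one bag. Running intersection: for every vertex, the bags containing it form a connected subtree. All three properties hold, so this is a valid tree decomposition of width max|bag| − 1 = 2, and hence tw(G) ≤ 2.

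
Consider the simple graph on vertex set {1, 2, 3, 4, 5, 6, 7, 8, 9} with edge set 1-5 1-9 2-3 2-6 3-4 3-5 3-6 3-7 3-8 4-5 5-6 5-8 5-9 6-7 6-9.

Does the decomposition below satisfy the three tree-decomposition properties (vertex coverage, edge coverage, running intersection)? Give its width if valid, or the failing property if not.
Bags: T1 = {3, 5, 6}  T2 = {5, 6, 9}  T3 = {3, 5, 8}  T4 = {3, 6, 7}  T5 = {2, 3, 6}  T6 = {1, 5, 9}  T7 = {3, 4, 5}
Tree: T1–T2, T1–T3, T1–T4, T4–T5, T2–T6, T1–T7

Yes; width 2.

Checking the three conditions: (i) the bags cover all of {1, 2, 3, 4, 5, 6, 7, 8, 9}; (ii) for each edge, some bag contains both endpoints; (iii) the bags containing any fixed vertex form a subtree. All hold, so the decomposition is valid with width 3 − 1 = 2.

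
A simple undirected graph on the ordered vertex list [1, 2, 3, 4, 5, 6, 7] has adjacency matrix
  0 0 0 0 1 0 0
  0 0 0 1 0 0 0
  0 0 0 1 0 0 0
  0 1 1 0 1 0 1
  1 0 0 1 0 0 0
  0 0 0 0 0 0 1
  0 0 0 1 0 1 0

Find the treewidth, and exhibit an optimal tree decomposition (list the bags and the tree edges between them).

The largest bag has 2 vertices, giving width 1; this decomposition certifies tw(G) ≤ 1. Since G has at least one edge (e.g. 4–5), it is not an edgeless graph, so tw(G) ≥ 1. Hence tw(G) = 1 exactly.

Treewidth 1.
One optimal decomposition is:
Bags: B1 = {4, 5}  B2 = {3, 4}  B3 = {4, 7}  B4 = {2, 4}  B5 = {1, 5}  B6 = {6, 7}
Tree: B1–B2, B2–B3, B1–B4, B1–B5, B3–B6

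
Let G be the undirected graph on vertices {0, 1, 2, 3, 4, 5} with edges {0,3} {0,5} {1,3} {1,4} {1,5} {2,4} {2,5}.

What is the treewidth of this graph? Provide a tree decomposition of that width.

Treewidth 2.
Bags: B1 = {0, 1, 3}  B2 = {0, 1, 5}  B3 = {1, 4, 5}  B4 = {2, 4, 5}
Tree: B1–B2, B2–B3, B3–B4

Every bag has size at most 3, so the width is 3 − 1 = 2 and tw(G) ≤ 2. For the lower bound, G contains the cycle 3–0–5–1–3, so G is not a forest; only forests have treewidth ≤ 1, hence tw(G) ≥ 2. Therefore the treewidth is 2.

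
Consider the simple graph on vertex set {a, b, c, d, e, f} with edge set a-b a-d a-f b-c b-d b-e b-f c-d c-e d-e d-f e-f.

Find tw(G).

A width-3 tree decomposition is:
Bags: B1 = {a, b, d, f}  B2 = {b, d, e, f}  B3 = {b, c, d, e}
Tree: B1–B2, B2–B3
Each bag holds 4 vertices, so the decomposition has width 3, which upper-bounds the treewidth. For the lower bound, the 4 vertices {b, c, d, e} are pairwise adjacent, and any tree decomposition puts a clique entirely inside one bag — forcing width ≥ 3. Hence tw(G) = 3 exactly.

3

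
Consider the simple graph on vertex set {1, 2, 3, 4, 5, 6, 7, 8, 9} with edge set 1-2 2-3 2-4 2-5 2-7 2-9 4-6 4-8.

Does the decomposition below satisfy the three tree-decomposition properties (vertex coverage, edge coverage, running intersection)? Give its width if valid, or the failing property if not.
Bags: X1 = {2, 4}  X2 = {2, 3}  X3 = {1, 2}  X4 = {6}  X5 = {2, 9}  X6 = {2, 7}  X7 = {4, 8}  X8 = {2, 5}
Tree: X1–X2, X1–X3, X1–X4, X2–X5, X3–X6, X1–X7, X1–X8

No — edge (4,6) lies in no bag.

A tree decomposition must satisfy three properties: every vertex lies in some bag; for every edge, both endpoints lie together in some bag; and for every vertex, the bags containing it form a connected subtree. Here edge (4,6) lies in no bag, so the decomposition is invalid.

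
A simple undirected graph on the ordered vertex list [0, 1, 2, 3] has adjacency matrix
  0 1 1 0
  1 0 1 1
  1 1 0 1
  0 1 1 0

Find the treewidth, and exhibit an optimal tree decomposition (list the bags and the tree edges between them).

Each bag holds 3 vertices, so the decomposition has width 2, which upper-bounds the treewidth. Conversely, {0, 1, 2} is a clique of size 3, and the vertices of any clique must share a bag in every tree decomposition; so some bag has ≥ 3 vertices and tw(G) ≥ 2. Hence tw(G) = 2 exactly.

Treewidth 2.
One such decomposition:
Bags: B1 = {0, 1, 2}  B2 = {1, 2, 3}
Tree: B1–B2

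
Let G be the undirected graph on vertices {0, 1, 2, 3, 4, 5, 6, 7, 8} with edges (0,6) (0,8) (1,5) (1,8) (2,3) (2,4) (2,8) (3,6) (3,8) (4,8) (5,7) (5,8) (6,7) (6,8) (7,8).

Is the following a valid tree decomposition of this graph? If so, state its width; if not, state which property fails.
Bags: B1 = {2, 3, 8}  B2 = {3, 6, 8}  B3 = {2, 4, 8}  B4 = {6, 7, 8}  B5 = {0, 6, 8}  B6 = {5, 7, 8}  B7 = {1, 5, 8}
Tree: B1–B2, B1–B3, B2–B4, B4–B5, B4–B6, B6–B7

Yes; width 2.

Every vertex of G appears in some bag (union = {0, 1, 2, 3, 4, 5, 6, 7, 8}); every edge is covered by a bag; and for each vertex v the set of bags containing v is connected in the bag tree. The decomposition is therefore valid. The largest bag has 3 vertices, so the width is 2.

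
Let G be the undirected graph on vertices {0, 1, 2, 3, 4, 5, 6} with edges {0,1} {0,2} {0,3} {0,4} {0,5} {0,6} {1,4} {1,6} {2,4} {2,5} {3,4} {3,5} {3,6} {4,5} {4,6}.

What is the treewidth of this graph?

A width-3 tree decomposition is:
Bags: B1 = {0, 3, 4, 5}  B2 = {0, 3, 4, 6}  B3 = {0, 1, 4, 6}  B4 = {0, 2, 4, 5}
Tree: B1–B2, B2–B3, B1–B4
Each bag holds 4 vertices, so the decomposition has width 3, which upper-bounds the treewidth. On the other hand G contains the 4-clique {0, 1, 4, 6}. A clique must lie in a single bag of any decomposition, so no decomposition can have width below 3. Combining the bounds, tw(G) = 3.

3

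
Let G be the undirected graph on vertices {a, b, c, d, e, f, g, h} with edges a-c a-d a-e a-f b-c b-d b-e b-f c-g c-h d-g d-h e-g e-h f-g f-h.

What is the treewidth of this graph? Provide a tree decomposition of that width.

Each bag holds 5 vertices, so the decomposition has width 4, which upper-bounds the treewidth. For the lower bound: the 5 vertex sets {e,h}, {f,g}, {a,d}, {c}, {b} are disjoint, each induces a connected subgraph, and every pair is joined by at least one edge of G. Contracting each set to a single vertex therefore yields K_{5} as a minor, and since treewidth is minor-monotone, tw(G) ≥ tw(K_{5}) = 4. Combining the bounds, tw(G) = 4.

Treewidth 4.
One optimal decomposition is:
Bags: B1 = {c, d, e, f, h}  B2 = {c, d, e, f, g}  B3 = {a, c, d, e, f}  B4 = {b, c, d, e, f}
Tree: B1–B2, B2–B3, B3–B4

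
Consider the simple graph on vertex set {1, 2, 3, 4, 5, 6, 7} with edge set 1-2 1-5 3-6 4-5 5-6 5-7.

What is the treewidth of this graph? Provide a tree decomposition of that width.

Treewidth 1.
Bags: B1 = {5, 7}  B2 = {4, 5}  B3 = {1, 5}  B4 = {1, 2}  B5 = {5, 6}  B6 = {3, 6}
Tree: B1–B2, B2–B3, B3–B4, B3–B5, B5–B6

Each bag holds 2 vertices, so the decomposition has width 1, which upper-bounds the treewidth. Any graph with an edge has treewidth ≥ 1, and G has the edge 5–7. Combining the bounds, tw(G) = 1.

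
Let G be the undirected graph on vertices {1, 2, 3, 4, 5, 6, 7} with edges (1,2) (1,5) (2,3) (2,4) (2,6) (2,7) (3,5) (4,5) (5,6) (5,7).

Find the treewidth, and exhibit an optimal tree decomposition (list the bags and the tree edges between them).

The largest bag has 3 vertices, giving width 2; this decomposition certifies tw(G) ≤ 2. The edges 5–4–2–3–5 form a cycle, so G is not a tree and its treewidth is at least 2. Combining the bounds, tw(G) = 2.

Treewidth 2.
One such decomposition:
Bags: B1 = {2, 4, 5}  B2 = {2, 3, 5}  B3 = {1, 2, 5}  B4 = {2, 5, 6}  B5 = {2, 5, 7}
Tree: B1–B2, B2–B3, B3–B4, B4–B5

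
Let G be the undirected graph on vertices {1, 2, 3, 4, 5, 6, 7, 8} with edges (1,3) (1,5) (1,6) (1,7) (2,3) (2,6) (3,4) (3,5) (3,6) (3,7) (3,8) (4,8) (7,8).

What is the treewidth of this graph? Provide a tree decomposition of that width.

Treewidth 2.
Bags: B1 = {1, 3, 6}  B2 = {1, 3, 7}  B3 = {2, 3, 6}  B4 = {1, 3, 5}  B5 = {3, 7, 8}  B6 = {3, 4, 8}
Tree: B1–B2, B1–B3, B2–B4, B2–B5, B5–B6

The largest bag has 3 vertices, giving width 2; this decomposition certifies tw(G) ≤ 2. Conversely, {3, 4, 8} is a clique of size 3, and the vertices of any clique must share a bag in every tree decomposition; so some bag has ≥ 3 vertices and tw(G) ≥ 2. Therefore the treewidth is 2.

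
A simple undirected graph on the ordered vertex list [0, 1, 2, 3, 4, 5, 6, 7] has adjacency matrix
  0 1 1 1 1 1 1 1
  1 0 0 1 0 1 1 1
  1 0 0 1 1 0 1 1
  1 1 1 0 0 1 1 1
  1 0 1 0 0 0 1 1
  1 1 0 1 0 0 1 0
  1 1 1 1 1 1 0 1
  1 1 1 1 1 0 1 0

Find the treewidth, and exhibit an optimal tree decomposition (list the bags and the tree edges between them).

Treewidth 4.
One optimal decomposition is:
Bags: B1 = {0, 1, 3, 5, 6}  B2 = {0, 1, 3, 6, 7}  B3 = {0, 2, 3, 6, 7}  B4 = {0, 2, 4, 6, 7}
Tree: B1–B2, B2–B3, B3–B4

Every bag has size at most 5, so the width is 5 − 1 = 4 and tw(G) ≤ 4. For the lower bound, the 5 vertices {0, 1, 3, 5, 6} are pairwise adjacent, and any tree decomposition puts a clique entirely inside one bag — forcing width ≥ 4. Therefore the treewidth is 4.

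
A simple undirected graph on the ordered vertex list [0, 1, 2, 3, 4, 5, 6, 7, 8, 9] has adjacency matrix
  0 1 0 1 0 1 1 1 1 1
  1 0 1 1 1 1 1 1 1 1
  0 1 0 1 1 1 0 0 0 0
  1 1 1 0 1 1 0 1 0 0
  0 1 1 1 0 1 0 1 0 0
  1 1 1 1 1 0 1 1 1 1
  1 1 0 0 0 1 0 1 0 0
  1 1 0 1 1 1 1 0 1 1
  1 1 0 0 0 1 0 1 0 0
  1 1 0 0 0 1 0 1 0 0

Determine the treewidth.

4

A width-4 tree decomposition is:
Bags: B1 = {0, 1, 5, 7, 8}  B2 = {0, 1, 3, 5, 7}  B3 = {0, 1, 5, 6, 7}  B4 = {0, 1, 5, 7, 9}  B5 = {1, 3, 4, 5, 7}  B6 = {1, 2, 3, 4, 5}
Tree: B1–B2, B1–B3, B1–B4, B2–B5, B5–B6
Every bag has size at most 5, so the width is 5 − 1 = 4 and tw(G) ≤ 4. On the other hand G contains the 5-clique {1, 2, 3, 4, 5}. A clique must lie in a single bag of any decomposition, so no decomposition can have width below 4. Hence tw(G) = 4 exactly.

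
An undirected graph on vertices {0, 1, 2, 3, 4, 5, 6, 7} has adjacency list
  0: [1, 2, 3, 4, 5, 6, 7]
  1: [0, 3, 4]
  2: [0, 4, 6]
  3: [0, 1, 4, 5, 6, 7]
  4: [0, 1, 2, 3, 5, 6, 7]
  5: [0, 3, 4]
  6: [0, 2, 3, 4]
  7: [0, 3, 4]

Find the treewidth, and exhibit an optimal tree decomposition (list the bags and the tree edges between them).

The largest bag has 4 vertices, giving width 3; this decomposition certifies tw(G) ≤ 3. For the lower bound, the 4 vertices {0, 2, 4, 6} are pairwise adjacent, and any tree decomposition puts a clique entirely inside one bag — forcing width ≥ 3. Combining the bounds, tw(G) = 3.

Treewidth 3.
Bags: B1 = {0, 3, 4, 6}  B2 = {0, 2, 4, 6}  B3 = {0, 1, 3, 4}  B4 = {0, 3, 4, 5}  B5 = {0, 3, 4, 7}
Tree: B1–B2, B1–B3, B1–B4, B1–B5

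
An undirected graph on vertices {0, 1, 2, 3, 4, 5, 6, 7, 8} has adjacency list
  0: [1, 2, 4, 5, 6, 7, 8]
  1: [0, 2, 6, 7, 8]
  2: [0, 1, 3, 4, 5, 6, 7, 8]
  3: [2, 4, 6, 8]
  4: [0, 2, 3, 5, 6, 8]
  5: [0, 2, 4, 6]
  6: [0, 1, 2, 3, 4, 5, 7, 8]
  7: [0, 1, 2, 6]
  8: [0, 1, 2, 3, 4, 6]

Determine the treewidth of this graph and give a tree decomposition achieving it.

Treewidth 4.
One optimal decomposition is:
Bags: B1 = {0, 2, 4, 5, 6}  B2 = {0, 2, 4, 6, 8}  B3 = {0, 1, 2, 6, 8}  B4 = {2, 3, 4, 6, 8}  B5 = {0, 1, 2, 6, 7}
Tree: B1–B2, B2–B3, B2–B4, B3–B5

Every bag has size at most 5, so the width is 5 − 1 = 4 and tw(G) ≤ 4. On the other hand G contains the 5-clique {0, 1, 2, 6, 8}. A clique must lie in a single bag of any decomposition, so no decomposition can have width below 4. Combining the bounds, tw(G) = 4.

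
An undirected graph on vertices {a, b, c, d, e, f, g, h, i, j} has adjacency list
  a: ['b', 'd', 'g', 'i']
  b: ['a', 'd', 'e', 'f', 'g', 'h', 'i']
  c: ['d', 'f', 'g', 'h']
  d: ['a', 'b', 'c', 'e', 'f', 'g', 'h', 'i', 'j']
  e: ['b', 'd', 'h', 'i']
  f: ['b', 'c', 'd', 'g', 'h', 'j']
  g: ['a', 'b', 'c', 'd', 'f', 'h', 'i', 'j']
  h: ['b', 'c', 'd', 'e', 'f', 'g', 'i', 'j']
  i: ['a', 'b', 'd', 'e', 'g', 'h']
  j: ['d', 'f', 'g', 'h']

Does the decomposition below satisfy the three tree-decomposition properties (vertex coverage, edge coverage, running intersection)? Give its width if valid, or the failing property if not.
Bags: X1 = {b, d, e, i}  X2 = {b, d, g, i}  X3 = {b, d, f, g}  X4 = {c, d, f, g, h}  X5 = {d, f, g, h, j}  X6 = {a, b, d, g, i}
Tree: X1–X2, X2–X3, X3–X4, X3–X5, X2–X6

A tree decomposition must satisfy three properties: every vertex lies in some bag; for every edge, both endpoints lie together in some bag; and for every vertex, the bags containing it form a connected subtree. Here edge (h,b) lies in no bag, so the decomposition is invalid.

No — edge (h,b) lies in no bag.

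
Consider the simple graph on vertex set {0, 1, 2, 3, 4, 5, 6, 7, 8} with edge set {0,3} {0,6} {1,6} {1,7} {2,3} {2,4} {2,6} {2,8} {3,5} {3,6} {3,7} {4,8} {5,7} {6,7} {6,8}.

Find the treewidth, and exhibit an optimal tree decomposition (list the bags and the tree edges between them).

The largest bag has 3 vertices, giving width 2; this decomposition certifies tw(G) ≤ 2. On the other hand G contains the 3-clique {2, 4, 8}. A clique must lie in a single bag of any decomposition, so no decomposition can have width below 2. The upper and lower bounds meet at 2, so that is the treewidth.

Treewidth 2.
Bags: B1 = {2, 3, 6}  B2 = {0, 3, 6}  B3 = {3, 6, 7}  B4 = {1, 6, 7}  B5 = {3, 5, 7}  B6 = {2, 6, 8}  B7 = {2, 4, 8}
Tree: B1–B2, B2–B3, B3–B4, B3–B5, B1–B6, B6–B7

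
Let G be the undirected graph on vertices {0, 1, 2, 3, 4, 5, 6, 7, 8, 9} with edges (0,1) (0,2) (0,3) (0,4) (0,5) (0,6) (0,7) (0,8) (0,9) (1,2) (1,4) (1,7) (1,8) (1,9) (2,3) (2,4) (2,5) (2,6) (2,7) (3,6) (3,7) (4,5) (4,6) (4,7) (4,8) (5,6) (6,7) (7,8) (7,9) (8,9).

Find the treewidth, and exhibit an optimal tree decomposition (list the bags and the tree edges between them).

Treewidth 4.
One optimal decomposition is:
Bags: B1 = {0, 1, 4, 7, 8}  B2 = {0, 1, 2, 4, 7}  B3 = {0, 2, 4, 6, 7}  B4 = {0, 1, 7, 8, 9}  B5 = {0, 2, 3, 6, 7}  B6 = {0, 2, 4, 5, 6}
Tree: B1–B2, B2–B3, B1–B4, B3–B5, B3–B6

Every bag has size at most 5, so the width is 5 − 1 = 4 and tw(G) ≤ 4. On the other hand G contains the 5-clique {0, 2, 4, 5, 6}. A clique must lie in a single bag of any decomposition, so no decomposition can have width below 4. Combining the bounds, tw(G) = 4.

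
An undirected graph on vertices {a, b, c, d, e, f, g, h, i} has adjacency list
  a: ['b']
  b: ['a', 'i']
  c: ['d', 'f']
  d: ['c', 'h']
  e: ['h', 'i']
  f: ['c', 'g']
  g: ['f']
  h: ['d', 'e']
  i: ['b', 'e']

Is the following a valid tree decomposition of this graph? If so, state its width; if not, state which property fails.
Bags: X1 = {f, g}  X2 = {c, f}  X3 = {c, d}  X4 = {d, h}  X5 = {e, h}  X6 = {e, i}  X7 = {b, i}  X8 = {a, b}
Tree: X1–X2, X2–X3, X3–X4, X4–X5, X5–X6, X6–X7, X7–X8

Yes; width 1.

Checking the three conditions: (i) the bags cover all of {a, b, c, d, e, f, g, h, i}; (ii) for each edge, some bag contains both endpoints; (iii) the bags containing any fixed vertex form a subtree. All hold, so the decomposition is valid with width 2 − 1 = 1.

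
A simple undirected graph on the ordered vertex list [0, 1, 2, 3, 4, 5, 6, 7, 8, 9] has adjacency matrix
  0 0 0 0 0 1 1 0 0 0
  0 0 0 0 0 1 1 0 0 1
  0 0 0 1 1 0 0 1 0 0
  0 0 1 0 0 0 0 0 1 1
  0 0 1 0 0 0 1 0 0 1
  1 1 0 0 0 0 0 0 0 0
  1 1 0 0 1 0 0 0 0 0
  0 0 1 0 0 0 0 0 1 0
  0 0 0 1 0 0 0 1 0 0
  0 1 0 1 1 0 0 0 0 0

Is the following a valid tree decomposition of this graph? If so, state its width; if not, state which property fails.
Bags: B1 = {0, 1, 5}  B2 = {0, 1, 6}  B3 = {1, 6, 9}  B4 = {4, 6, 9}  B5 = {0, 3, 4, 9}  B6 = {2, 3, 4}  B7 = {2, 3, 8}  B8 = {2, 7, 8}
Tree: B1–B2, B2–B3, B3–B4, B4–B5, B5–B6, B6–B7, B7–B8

A tree decomposition must satisfy three properties: every vertex lies in some bag; for every edge, both endpoints lie together in some bag; and for every vertex, the bags containing it form a connected subtree. Here bags containing vertex 0 are not connected in the tree, so the decomposition is invalid.

No — bags containing vertex 0 are not connected in the tree.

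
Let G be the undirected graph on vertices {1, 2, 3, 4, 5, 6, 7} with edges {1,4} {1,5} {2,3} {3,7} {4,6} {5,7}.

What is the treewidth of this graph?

A width-1 tree decomposition is:
Bags: B1 = {2, 3}  B2 = {3, 7}  B3 = {5, 7}  B4 = {1, 5}  B5 = {1, 4}  B6 = {4, 6}
Tree: B1–B2, B2–B3, B3–B4, B4–B5, B5–B6
Each bag holds 2 vertices, so the decomposition has width 1, which upper-bounds the treewidth. G has an edge, so its treewidth is at least 1. The upper and lower bounds meet at 1, so that is the treewidth.

1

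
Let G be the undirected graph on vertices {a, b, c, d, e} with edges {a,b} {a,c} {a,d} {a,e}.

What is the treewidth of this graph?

A width-1 tree decomposition is:
Bags: B1 = {a, e}  B2 = {a, d}  B3 = {a, b}  B4 = {a, c}
Tree: B1–B2, B2–B3, B1–B4
The largest bag has 2 vertices, giving width 1; this decomposition certifies tw(G) ≤ 1. G has an edge, so its treewidth is at least 1. Combining the bounds, tw(G) = 1.

1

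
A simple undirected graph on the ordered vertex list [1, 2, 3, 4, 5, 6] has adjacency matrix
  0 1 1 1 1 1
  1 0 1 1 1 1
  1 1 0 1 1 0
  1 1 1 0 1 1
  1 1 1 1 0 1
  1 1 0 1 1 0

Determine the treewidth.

4

A width-4 tree decomposition is:
Bags: B1 = {1, 2, 3, 4, 5}  B2 = {1, 2, 4, 5, 6}
Tree: B1–B2
Each bag holds 5 vertices, so the decomposition has width 4, which upper-bounds the treewidth. For the lower bound, the 5 vertices {1, 2, 3, 4, 5} are pairwise adjacent, and any tree decomposition puts a clique entirely inside one bag — forcing width ≥ 4. Combining the bounds, tw(G) = 4.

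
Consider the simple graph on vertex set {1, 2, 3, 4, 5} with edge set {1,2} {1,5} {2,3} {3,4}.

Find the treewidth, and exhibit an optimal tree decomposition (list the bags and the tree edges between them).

Treewidth 1.
Bags: B1 = {1, 2}  B2 = {2, 3}  B3 = {1, 5}  B4 = {3, 4}
Tree: B1–B2, B1–B3, B2–B4

Every bag has size at most 2, so the width is 2 − 1 = 1 and tw(G) ≤ 1. Any graph with an edge has treewidth ≥ 1, and G has the edge 2–1. Combining the bounds, tw(G) = 1.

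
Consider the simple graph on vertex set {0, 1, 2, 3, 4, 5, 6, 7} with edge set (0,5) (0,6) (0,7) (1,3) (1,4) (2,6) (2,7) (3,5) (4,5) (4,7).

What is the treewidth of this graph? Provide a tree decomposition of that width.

The largest bag has 3 vertices, giving width 2; this decomposition certifies tw(G) ≤ 2. For the lower bound, G contains the cycle 1–3–5–4–1, so G is not a forest; only forests have treewidth ≤ 1, hence tw(G) ≥ 2. Combining the bounds, tw(G) = 2.

Treewidth 2.
Bags: B1 = {1, 3, 4}  B2 = {3, 4, 5}  B3 = {4, 5, 7}  B4 = {0, 5, 7}  B5 = {0, 2, 7}  B6 = {0, 2, 6}
Tree: B1–B2, B2–B3, B3–B4, B4–B5, B5–B6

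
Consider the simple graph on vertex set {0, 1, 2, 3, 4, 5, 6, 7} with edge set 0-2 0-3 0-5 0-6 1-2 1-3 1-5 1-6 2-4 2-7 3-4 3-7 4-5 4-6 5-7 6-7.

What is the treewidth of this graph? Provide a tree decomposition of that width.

Each bag holds 5 vertices, so the decomposition has width 4, which upper-bounds the treewidth. For the lower bound: the 5 vertex sets {6,7}, {0,2}, {4,5}, {3}, {1} are disjoint, each induces a connected subgraph, and every pair is joined by at least one edge of G. Contracting each set to a single vertex therefore yields K_{5} as a minor, and since treewidth is minor-monotone, tw(G) ≥ tw(K_{5}) = 4. The upper and lower bounds meet at 4, so that is the treewidth.

Treewidth 4.
One such decomposition:
Bags: B1 = {2, 3, 5, 6, 7}  B2 = {0, 2, 3, 5, 6}  B3 = {2, 3, 4, 5, 6}  B4 = {1, 2, 3, 5, 6}
Tree: B1–B2, B2–B3, B3–B4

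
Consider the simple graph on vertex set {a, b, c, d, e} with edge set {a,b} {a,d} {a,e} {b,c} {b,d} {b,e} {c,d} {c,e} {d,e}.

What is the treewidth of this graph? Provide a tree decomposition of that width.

Treewidth 3.
Bags: B1 = {a, b, d, e}  B2 = {b, c, d, e}
Tree: B1–B2

Every bag has size at most 4, so the width is 4 − 1 = 3 and tw(G) ≤ 3. Conversely, {b, c, d, e} is a clique of size 4, and the vertices of any clique must share a bag in every tree decomposition; so some bag has ≥ 4 vertices and tw(G) ≥ 3. Combining the bounds, tw(G) = 3.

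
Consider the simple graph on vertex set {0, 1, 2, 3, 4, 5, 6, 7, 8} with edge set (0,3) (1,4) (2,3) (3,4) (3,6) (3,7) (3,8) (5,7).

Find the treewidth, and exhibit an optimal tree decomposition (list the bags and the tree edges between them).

Treewidth 1.
One such decomposition:
Bags: B1 = {3, 7}  B2 = {3, 8}  B3 = {3, 6}  B4 = {3, 4}  B5 = {1, 4}  B6 = {2, 3}  B7 = {0, 3}  B8 = {5, 7}
Tree: B1–B2, B2–B3, B1–B4, B4–B5, B1–B6, B2–B7, B1–B8

Every bag has size at most 2, so the width is 2 − 1 = 1 and tw(G) ≤ 1. Since G has at least one edge (e.g. 3–7), it is not an edgeless graph, so tw(G) ≥ 1. Hence tw(G) = 1 exactly.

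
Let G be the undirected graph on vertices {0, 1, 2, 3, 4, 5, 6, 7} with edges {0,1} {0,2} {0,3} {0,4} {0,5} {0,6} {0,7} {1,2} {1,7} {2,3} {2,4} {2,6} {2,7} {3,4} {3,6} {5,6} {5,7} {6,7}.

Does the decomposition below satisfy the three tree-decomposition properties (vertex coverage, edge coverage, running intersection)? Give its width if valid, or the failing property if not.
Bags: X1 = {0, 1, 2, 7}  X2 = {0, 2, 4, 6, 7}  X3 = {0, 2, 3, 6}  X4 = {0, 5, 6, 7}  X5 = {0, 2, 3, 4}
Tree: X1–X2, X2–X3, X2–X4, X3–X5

A tree decomposition must satisfy three properties: every vertex lies in some bag; for every edge, both endpoints lie together in some bag; and for every vertex, the bags containing it form a connected subtree. Here bags containing vertex 4 are not connected in the tree, so the decomposition is invalid.

No — bags containing vertex 4 are not connected in the tree.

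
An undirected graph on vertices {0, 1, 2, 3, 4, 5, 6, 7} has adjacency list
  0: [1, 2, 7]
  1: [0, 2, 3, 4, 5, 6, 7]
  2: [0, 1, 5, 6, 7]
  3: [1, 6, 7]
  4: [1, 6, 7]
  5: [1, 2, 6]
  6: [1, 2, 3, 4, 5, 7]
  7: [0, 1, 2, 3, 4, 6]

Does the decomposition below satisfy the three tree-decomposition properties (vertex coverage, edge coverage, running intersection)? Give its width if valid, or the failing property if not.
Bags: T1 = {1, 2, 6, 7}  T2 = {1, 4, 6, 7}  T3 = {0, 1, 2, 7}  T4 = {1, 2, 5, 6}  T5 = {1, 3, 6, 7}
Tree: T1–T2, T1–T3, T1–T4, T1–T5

Yes; width 3.

Vertex coverage: the bags together contain {0, 1, 2, 3, 4, 5, 6, 7}, the full vertex set. Edge coverage: each edge of G has both endpoints in at least one bag. Running intersection: for every vertex, the bags containing it form a connected subtree. All three properties hold, so this is a valid tree decomposition of width max|bag| − 1 = 3, and hence tw(G) ≤ 3.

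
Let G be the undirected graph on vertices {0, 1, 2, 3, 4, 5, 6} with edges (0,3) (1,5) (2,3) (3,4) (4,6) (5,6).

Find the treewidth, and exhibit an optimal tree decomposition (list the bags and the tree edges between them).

Each bag holds 2 vertices, so the decomposition has width 1, which upper-bounds the treewidth. Since G has at least one edge (e.g. 4–6), it is not an edgeless graph, so tw(G) ≥ 1. Hence tw(G) = 1 exactly.

Treewidth 1.
Bags: B1 = {4, 6}  B2 = {3, 4}  B3 = {5, 6}  B4 = {1, 5}  B5 = {0, 3}  B6 = {2, 3}
Tree: B1–B2, B1–B3, B3–B4, B2–B5, B5–B6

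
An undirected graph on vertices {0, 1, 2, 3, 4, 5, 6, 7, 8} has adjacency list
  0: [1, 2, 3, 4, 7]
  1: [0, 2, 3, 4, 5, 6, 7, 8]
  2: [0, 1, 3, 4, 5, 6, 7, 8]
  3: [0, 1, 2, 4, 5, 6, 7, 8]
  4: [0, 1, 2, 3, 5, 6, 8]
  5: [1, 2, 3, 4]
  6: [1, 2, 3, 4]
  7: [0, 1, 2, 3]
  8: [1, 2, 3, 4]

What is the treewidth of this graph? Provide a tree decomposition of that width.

Each bag holds 5 vertices, so the decomposition has width 4, which upper-bounds the treewidth. Conversely, {0, 1, 2, 3, 4} is a clique of size 5, and the vertices of any clique must share a bag in every tree decomposition; so some bag has ≥ 5 vertices and tw(G) ≥ 4. The upper and lower bounds meet at 4, so that is the treewidth.

Treewidth 4.
One optimal decomposition is:
Bags: B1 = {1, 2, 3, 4, 8}  B2 = {1, 2, 3, 4, 6}  B3 = {1, 2, 3, 4, 5}  B4 = {0, 1, 2, 3, 4}  B5 = {0, 1, 2, 3, 7}
Tree: B1–B2, B2–B3, B1–B4, B4–B5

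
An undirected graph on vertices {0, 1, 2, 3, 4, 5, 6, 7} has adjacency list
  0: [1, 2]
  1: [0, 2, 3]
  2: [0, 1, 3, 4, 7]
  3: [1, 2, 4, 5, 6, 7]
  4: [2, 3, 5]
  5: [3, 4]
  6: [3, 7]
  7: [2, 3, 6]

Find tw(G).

A width-2 tree decomposition is:
Bags: B1 = {1, 2, 3}  B2 = {2, 3, 4}  B3 = {0, 1, 2}  B4 = {2, 3, 7}  B5 = {3, 6, 7}  B6 = {3, 4, 5}
Tree: B1–B2, B1–B3, B1–B4, B4–B5, B2–B6
The largest bag has 3 vertices, giving width 2; this decomposition certifies tw(G) ≤ 2. Conversely, {0, 1, 2} is a clique of size 3, and the vertices of any clique must share a bag in every tree decomposition; so some bag has ≥ 3 vertices and tw(G) ≥ 2. Therefore the treewidth is 2.

2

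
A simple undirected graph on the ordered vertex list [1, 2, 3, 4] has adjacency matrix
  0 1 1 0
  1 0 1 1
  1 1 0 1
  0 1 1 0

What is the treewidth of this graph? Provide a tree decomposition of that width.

Treewidth 2.
Bags: B1 = {1, 2, 3}  B2 = {2, 3, 4}
Tree: B1–B2

Each bag holds 3 vertices, so the decomposition has width 2, which upper-bounds the treewidth. For the lower bound, the 3 vertices {1, 2, 3} are pairwise adjacent, and any tree decomposition puts a clique entirely inside one bag — forcing width ≥ 2. Hence tw(G) = 2 exactly.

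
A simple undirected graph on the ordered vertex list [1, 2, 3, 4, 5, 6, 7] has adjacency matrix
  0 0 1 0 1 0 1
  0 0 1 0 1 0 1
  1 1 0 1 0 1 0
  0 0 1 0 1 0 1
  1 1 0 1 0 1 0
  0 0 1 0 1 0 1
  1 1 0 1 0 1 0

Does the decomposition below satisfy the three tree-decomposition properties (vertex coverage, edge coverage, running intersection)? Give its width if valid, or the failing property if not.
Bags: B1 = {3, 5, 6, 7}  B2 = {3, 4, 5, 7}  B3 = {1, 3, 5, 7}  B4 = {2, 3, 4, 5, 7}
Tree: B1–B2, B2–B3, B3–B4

No — bags containing vertex 4 are not connected in the tree.

A tree decomposition must satisfy three properties: every vertex lies in some bag; for every edge, both endpoints lie together in some bag; and for every vertex, the bags containing it form a connected subtree. Here bags containing vertex 4 are not connected in the tree, so the decomposition is invalid.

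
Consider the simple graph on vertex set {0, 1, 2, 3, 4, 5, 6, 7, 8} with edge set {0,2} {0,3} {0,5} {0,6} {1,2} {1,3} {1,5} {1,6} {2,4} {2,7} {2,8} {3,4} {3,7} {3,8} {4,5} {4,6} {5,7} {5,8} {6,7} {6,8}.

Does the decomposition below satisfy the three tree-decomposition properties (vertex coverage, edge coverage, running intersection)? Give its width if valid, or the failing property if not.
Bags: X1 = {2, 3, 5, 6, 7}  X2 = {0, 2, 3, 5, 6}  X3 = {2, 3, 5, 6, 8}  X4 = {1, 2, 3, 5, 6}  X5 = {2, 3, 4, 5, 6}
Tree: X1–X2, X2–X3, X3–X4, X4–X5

Vertex coverage: the bags together contain {0, 1, 2, 3, 4, 5, 6, 7, 8}, the full vertex set. Edge coverage: each edge of G has both endpoints in at least one bag. Running intersection: for every vertex, the bags containing it form a connected subtree. All three properties hold, so this is a valid tree decomposition of width max|bag| − 1 = 4, and hence tw(G) ≤ 4.

Yes; width 4.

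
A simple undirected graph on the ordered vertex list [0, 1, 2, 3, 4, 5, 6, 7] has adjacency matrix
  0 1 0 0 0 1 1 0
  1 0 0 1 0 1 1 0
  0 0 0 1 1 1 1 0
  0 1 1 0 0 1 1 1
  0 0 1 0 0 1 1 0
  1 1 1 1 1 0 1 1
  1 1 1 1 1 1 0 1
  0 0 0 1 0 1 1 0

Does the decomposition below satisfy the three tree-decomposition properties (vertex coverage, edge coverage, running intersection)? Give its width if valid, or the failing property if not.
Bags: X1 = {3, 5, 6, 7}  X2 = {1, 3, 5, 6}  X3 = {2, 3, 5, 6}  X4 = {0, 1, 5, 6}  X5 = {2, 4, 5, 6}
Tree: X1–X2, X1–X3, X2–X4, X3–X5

Yes; width 3.

Every vertex of G appears in some bag (union = {0, 1, 2, 3, 4, 5, 6, 7}); every edge is covered by a bag; and for each vertex v the set of bags containing v is connected in the bag tree. The decomposition is therefore valid. The largest bag has 4 vertices, so the width is 3.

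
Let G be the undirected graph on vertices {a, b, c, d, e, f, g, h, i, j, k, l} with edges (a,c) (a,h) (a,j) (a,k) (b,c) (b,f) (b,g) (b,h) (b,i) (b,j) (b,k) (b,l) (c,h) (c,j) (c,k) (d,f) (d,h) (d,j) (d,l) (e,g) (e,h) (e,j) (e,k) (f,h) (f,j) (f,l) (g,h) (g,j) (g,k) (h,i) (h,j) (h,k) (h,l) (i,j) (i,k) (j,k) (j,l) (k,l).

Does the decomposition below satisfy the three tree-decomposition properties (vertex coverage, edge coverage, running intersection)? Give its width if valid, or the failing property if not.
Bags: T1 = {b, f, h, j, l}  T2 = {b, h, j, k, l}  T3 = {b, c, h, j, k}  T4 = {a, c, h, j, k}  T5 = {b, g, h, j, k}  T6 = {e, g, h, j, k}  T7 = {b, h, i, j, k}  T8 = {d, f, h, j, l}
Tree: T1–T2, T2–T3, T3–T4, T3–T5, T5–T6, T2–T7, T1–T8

Vertex coverage: the bags together contain {a, b, c, d, e, f, g, h, i, j, k, l}, the full vertex set. Edge coverage: each edge of G has both endpoints in at least one bag. Running intersection: for every vertex, the bags containing it form a connected subtree. All three properties hold, so this is a valid tree decomposition of width max|bag| − 1 = 4, and hence tw(G) ≤ 4.

Yes; width 4.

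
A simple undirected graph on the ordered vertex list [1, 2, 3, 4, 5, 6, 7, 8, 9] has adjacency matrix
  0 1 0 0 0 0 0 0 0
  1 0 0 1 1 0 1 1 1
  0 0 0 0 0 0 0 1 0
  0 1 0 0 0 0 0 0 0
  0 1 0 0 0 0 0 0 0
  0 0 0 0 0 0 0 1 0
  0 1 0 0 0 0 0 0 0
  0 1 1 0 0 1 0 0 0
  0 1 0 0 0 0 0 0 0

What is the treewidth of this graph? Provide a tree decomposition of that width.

Each bag holds 2 vertices, so the decomposition has width 1, which upper-bounds the treewidth. Since G has at least one edge (e.g. 8–2), it is not an edgeless graph, so tw(G) ≥ 1. Hence tw(G) = 1 exactly.

Treewidth 1.
One such decomposition:
Bags: B1 = {2, 8}  B2 = {6, 8}  B3 = {2, 7}  B4 = {2, 5}  B5 = {2, 4}  B6 = {3, 8}  B7 = {2, 9}  B8 = {1, 2}
Tree: B1–B2, B1–B3, B1–B4, B1–B5, B2–B6, B4–B7, B5–B8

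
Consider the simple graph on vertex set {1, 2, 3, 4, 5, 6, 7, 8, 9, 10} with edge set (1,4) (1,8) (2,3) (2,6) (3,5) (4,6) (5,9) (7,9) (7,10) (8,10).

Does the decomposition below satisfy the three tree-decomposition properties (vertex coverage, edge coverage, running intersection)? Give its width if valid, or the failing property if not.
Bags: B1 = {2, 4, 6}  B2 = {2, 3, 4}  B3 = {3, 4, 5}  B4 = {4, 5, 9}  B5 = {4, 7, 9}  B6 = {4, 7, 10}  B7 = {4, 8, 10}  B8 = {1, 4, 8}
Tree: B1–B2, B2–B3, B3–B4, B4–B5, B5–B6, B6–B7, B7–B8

Yes; width 2.

Every vertex of G appears in some bag (union = {1, 2, 3, 4, 5, 6, 7, 8, 9, 10}); every edge is covered by a bag; and for each vertex v the set of bags containing v is connected in the bag tree. The decomposition is therefore valid. The largest bag has 3 vertices, so the width is 2.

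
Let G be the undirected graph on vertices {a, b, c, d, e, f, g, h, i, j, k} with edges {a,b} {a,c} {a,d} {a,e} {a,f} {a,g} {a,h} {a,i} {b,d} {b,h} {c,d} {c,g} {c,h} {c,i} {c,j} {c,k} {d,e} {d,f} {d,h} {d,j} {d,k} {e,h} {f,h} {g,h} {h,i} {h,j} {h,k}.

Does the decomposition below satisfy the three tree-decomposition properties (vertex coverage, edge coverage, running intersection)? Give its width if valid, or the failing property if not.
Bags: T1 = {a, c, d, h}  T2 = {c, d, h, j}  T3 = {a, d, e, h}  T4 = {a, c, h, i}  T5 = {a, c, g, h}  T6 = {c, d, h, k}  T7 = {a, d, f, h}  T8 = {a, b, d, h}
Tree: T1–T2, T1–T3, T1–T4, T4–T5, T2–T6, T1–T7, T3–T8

Vertex coverage: the bags together contain {a, b, c, d, e, f, g, h, i, j, k}, the full vertex set. Edge coverage: each edge of G has both endpoints in at least one bag. Running intersection: for every vertex, the bags containing it form a connected subtree. All three properties hold, so this is a valid tree decomposition of width max|bag| − 1 = 3, and hence tw(G) ≤ 3.

Yes; width 3.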